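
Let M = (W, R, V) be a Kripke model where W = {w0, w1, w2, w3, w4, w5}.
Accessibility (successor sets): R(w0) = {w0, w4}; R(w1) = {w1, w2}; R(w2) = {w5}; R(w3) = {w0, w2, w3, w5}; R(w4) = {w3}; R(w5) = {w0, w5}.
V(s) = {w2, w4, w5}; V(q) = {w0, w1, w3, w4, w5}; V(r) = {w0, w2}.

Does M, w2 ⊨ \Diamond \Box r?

No

At w2: \Diamond \Box r requires \Box r at some successor in {w5}.
  At w5: \Box r is false.
So \Diamond \Box r is false at w2.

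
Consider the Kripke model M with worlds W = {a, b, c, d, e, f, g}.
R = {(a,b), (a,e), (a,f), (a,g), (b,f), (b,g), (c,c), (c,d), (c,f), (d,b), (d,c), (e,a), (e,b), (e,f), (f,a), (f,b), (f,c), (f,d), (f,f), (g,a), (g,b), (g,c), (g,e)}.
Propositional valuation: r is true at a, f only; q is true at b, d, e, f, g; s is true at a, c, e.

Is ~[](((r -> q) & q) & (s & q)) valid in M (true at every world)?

Let φ = ~[](((r -> q) & q) & (s & q)). Evaluate φ at each world:
  a (successors {b, e, f, g}): φ is true.
  b (successors {f, g}): φ is true.
  c (successors {c, d, f}): φ is true.
  d (successors {b, c}): φ is true.
  e (successors {a, b, f}): φ is true.
  f (successors {a, b, c, d, f}): φ is true.
  g (successors {a, b, c, e}): φ is true.
For instance, at b:
  At b: [](((r -> q) & q) & (s & q)) is false, so ~[](((r -> q) & q) & (s & q)) is true.
    At b: [](((r -> q) & q) & (s & q)) requires ((r -> q) & q) & (s & q) at every successor {f, g}.
      ((r -> q) & q) & (s & q) fails at f, so [](((r -> q) & q) & (s & q)) is false at b.

Yes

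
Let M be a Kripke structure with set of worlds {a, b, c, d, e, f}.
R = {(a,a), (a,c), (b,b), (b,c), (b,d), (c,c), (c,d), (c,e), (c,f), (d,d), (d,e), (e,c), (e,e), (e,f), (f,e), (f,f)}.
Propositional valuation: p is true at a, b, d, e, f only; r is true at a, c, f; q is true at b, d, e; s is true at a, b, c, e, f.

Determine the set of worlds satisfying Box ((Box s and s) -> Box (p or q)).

Recall that Box ψ holds at a world iff ψ holds at every accessible world, and Dia ψ holds iff ψ holds at some accessible world.
Let φ = Box ((Box s and s) -> Box (p or q)). Evaluate φ at each world:
  a (successors {a, c}): φ is false.
  b (successors {b, c, d}): φ is true.
  c (successors {c, d, e, f}): φ is false.
  d (successors {d, e}): φ is false.
  e (successors {c, e, f}): φ is false.
  f (successors {e, f}): φ is false.
For instance, at b:
  At b: Box ((Box s and s) -> Box (p or q)) requires (Box s and s) -> Box (p or q) at every successor {b, c, d}.
      At b: Box s and s is false, Box (p or q) is false, so (Box s and s) -> Box (p or q) is true.
      At c: Box s and s is false, Box (p or q) is false, so (Box s and s) -> Box (p or q) is true.
      At d: Box s and s is false, Box (p or q) is true, so (Box s and s) -> Box (p or q) is true.
  So Box ((Box s and s) -> Box (p or q)) is true at b.
Satisfying worlds: {b}

b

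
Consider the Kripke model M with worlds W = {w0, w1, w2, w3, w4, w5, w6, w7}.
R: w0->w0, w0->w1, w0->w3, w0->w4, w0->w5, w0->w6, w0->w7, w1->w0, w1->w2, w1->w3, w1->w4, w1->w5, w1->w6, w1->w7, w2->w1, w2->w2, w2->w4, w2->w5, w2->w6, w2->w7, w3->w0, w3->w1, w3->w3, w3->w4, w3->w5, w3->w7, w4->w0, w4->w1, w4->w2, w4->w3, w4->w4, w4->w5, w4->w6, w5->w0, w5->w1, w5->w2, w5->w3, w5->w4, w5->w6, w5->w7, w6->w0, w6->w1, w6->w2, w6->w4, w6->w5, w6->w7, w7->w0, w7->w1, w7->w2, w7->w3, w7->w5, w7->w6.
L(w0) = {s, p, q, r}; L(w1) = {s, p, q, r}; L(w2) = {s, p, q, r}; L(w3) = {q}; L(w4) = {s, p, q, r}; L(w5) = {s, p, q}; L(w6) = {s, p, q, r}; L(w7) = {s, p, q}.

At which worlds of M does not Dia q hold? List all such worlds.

none

Recall that Dia ψ holds at a world iff ψ holds at some accessible world.
Let φ = not Dia q. Evaluate φ at each world:
  w0 (successors {w0, w1, w3, w4, w5, w6, w7}): φ is false.
  w1 (successors {w0, w2, w3, w4, w5, w6, w7}): φ is false.
  w2 (successors {w1, w2, w4, w5, w6, w7}): φ is false.
  w3 (successors {w0, w1, w3, w4, w5, w7}): φ is false.
  w4 (successors {w0, w1, w2, w3, w4, w5, w6}): φ is false.
  w5 (successors {w0, w1, w2, w3, w4, w6, w7}): φ is false.
  w6 (successors {w0, w1, w2, w4, w5, w7}): φ is false.
  w7 (successors {w0, w1, w2, w3, w5, w6}): φ is false.
For instance, at w5:
  At w5: Dia q is true, so not Dia q is false.
    At w5: Dia q requires q at some successor in {w0, w1, w2, w3, w4, w6, w7}.
      q holds at w0, so Dia q is true at w5.
Satisfying worlds: none.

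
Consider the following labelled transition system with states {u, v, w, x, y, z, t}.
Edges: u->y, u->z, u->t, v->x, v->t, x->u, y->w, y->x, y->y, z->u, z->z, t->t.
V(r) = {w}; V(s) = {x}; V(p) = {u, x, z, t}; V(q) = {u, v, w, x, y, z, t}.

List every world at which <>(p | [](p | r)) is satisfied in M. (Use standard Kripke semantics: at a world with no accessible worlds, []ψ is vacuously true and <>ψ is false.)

u, v, x, y, z, t

Recall that []ψ holds at a world iff ψ holds at every accessible world, and <>ψ holds iff ψ holds at some accessible world.
Let φ = <>(p | [](p | r)). Evaluate φ at each world:
  u (successors {y, z, t}): φ is true.
  v (successors {x, t}): φ is true.
  w (successors ∅): φ is false.
  x (successors {u}): φ is true.
  y (successors {w, x, y}): φ is true.
  z (successors {u, z}): φ is true.
  t (successors {t}): φ is true.
For instance, at x:
  At x: <>(p | [](p | r)) requires p | [](p | r) at some successor in {u}.
    p | [](p | r) holds at u, so <>(p | [](p | r)) is true at x.
      At u: p is true, [](p | r) is false, so p | [](p | r) is true.
Satisfying worlds: {u, v, x, y, z, t}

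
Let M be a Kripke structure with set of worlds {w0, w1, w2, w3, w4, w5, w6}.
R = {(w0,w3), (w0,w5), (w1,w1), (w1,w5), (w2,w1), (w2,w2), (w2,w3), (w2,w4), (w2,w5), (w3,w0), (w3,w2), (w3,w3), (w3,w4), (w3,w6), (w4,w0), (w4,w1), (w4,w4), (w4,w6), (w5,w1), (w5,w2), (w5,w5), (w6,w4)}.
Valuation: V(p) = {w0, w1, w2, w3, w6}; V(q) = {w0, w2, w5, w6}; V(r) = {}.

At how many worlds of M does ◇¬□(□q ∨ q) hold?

7

Recall that □ψ holds at a world iff ψ holds at every accessible world, and ◇ψ holds iff ψ holds at some accessible world.
Let φ = ◇¬□(□q ∨ q). Evaluate φ at each world:
  w0 (successors {w3, w5}): φ is true.
  w1 (successors {w1, w5}): φ is true.
  w2 (successors {w1, w2, w3, w4, w5}): φ is true.
  w3 (successors {w0, w2, w3, w4, w6}): φ is true.
  w4 (successors {w0, w1, w4, w6}): φ is true.
  w5 (successors {w1, w2, w5}): φ is true.
  w6 (successors {w4}): φ is true.
For instance, at w6:
  At w6: ◇¬□(□q ∨ q) requires ¬□(□q ∨ q) at some successor in {w4}.
    ¬□(□q ∨ q) holds at w4, so ◇¬□(□q ∨ q) is true at w6.
      At w4: □(□q ∨ q) is false, so ¬□(□q ∨ q) is true.
Satisfying worlds: {w0, w1, w2, w3, w4, w5, w6}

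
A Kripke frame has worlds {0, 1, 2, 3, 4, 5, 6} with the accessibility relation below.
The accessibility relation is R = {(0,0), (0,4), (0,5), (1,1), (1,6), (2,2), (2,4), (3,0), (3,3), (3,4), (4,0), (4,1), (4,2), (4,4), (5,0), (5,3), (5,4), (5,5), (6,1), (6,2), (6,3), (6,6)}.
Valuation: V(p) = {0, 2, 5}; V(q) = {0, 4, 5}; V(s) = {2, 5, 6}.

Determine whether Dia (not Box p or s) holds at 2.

At 2: Dia (not Box p or s) requires not Box p or s at some successor in {2, 4}.
  not Box p or s holds at 2, so Dia (not Box p or s) is true at 2.
    At 2: not Box p is true, s is true, so not Box p or s is true.
      At 2: Box p is false, so not Box p is true.

Yes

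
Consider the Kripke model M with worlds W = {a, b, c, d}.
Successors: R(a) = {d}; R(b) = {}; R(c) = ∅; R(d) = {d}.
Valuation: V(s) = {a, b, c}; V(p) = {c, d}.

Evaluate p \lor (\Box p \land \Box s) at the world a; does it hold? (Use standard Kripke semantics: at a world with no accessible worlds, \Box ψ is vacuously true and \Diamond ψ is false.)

At a: p is false, \Box p \land \Box s is false, so p \lor (\Box p \land \Box s) is false.
  At a: \Box p is true, \Box s is false, so \Box p \land \Box s is false.
    At a: \Box p requires p at every successor {d}.
      At d: p is true.
    So \Box p is true at a.
    At a: \Box s requires s at every successor {d}.
      s fails at d, so \Box s is false at a.

No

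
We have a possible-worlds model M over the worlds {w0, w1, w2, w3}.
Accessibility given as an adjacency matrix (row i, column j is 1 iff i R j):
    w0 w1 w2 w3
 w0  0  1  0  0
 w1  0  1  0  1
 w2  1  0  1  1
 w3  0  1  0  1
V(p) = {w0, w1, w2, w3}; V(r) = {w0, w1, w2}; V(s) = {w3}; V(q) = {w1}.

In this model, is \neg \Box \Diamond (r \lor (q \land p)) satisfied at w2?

Recall that \Box ψ holds at a world iff ψ holds at every accessible world, and \Diamond ψ holds iff ψ holds at some accessible world.
At w2: \Box \Diamond (r \lor (q \land p)) is true, so \neg \Box \Diamond (r \lor (q \land p)) is false.
  At w2: \Box \Diamond (r \lor (q \land p)) requires \Diamond (r \lor (q \land p)) at every successor {w0, w2, w3}.
      At w0: \Diamond (r \lor (q \land p)) requires r \lor (q \land p) at some successor in {w1}.
        r \lor (q \land p) holds at w1, so \Diamond (r \lor (q \land p)) is true at w0.
      At w2: \Diamond (r \lor (q \land p)) requires r \lor (q \land p) at some successor in {w0, w2, w3}.
        r \lor (q \land p) holds at w0, so \Diamond (r \lor (q \land p)) is true at w2.
      At w3: \Diamond (r \lor (q \land p)) requires r \lor (q \land p) at some successor in {w1, w3}.
        r \lor (q \land p) holds at w1, so \Diamond (r \lor (q \land p)) is true at w3.
  So \Box \Diamond (r \lor (q \land p)) is true at w2.

No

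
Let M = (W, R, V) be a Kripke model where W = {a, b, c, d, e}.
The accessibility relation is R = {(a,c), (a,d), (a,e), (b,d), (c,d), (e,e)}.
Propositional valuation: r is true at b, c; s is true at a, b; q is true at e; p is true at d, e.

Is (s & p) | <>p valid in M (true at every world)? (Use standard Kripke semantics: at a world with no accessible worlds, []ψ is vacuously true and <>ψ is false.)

No

Recall that <>ψ holds at a world iff ψ holds at some accessible world.
Let φ = (s & p) | <>p. Evaluate φ at each world:
  a (successors {c, d, e}): φ is true.
  b (successors {d}): φ is true.
  c (successors {d}): φ is true.
  d (successors ∅): φ is false.
  e (successors {e}): φ is true.
Detail at d (counterexample):
  At d: s & p is false, <>p is false, so (s & p) | <>p is false.
    At d: no accessible worlds, so <>p is false.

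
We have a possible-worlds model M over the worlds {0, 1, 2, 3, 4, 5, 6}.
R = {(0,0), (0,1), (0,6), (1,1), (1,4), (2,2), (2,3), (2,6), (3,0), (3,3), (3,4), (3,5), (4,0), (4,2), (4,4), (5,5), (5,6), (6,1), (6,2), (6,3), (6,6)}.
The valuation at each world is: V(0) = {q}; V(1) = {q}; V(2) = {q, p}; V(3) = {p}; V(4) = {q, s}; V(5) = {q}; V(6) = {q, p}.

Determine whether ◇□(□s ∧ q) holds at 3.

No

Recall that □ψ holds at a world iff ψ holds at every accessible world, and ◇ψ holds iff ψ holds at some accessible world.
At 3: ◇□(□s ∧ q) requires □(□s ∧ q) at some successor in {0, 3, 4, 5}.
  At 0: □(□s ∧ q) is false.
  At 3: □(□s ∧ q) is false.
  At 4: □(□s ∧ q) is false.
  At 5: □(□s ∧ q) is false.
So ◇□(□s ∧ q) is false at 3.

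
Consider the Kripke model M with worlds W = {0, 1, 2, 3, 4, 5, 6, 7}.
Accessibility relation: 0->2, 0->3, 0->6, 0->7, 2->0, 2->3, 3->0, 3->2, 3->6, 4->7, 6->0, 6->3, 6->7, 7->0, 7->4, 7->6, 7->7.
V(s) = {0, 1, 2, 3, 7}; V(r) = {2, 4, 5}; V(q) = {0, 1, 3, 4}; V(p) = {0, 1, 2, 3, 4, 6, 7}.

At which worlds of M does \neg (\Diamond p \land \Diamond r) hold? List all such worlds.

Let φ = \neg (\Diamond p \land \Diamond r). Evaluate φ at each world:
  0 (successors {2, 3, 6, 7}): φ is false.
  1 (successors ∅): φ is true.
  2 (successors {0, 3}): φ is true.
  3 (successors {0, 2, 6}): φ is false.
  4 (successors {7}): φ is true.
  5 (successors ∅): φ is true.
  6 (successors {0, 3, 7}): φ is true.
  7 (successors {0, 4, 6, 7}): φ is false.
For instance, at 0:
  At 0: \Diamond p \land \Diamond r is true, so \neg (\Diamond p \land \Diamond r) is false.
    At 0: \Diamond p is true, \Diamond r is true, so \Diamond p \land \Diamond r is true.
      At 0: \Diamond p requires p at some successor in {2, 3, 6, 7}.
        p holds at 2, so \Diamond p is true at 0.
      At 0: \Diamond r requires r at some successor in {2, 3, 6, 7}.
        r holds at 2, so \Diamond r is true at 0.
Satisfying worlds: {1, 2, 4, 5, 6}

1, 2, 4, 5, 6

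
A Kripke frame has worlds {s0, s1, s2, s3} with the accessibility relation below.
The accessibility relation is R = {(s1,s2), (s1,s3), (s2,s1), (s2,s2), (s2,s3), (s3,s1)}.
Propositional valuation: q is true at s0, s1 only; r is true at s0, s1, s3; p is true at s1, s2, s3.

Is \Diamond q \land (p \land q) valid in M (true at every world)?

Let φ = \Diamond q \land (p \land q). Evaluate φ at each world:
  s0 (successors ∅): φ is false.
  s1 (successors {s2, s3}): φ is false.
  s2 (successors {s1, s2, s3}): φ is false.
  s3 (successors {s1}): φ is false.
Detail at s0 (counterexample):
  At s0: \Diamond q is false, p \land q is false, so \Diamond q \land (p \land q) is false.
    At s0: no accessible worlds, so \Diamond q is false.

No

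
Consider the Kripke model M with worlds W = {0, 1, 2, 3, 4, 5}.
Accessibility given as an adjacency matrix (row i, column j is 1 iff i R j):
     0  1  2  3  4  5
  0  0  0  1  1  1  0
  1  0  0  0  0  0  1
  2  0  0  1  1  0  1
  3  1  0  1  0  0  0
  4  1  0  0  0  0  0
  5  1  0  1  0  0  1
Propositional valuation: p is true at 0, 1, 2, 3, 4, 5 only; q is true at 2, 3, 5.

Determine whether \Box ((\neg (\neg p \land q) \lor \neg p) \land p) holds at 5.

Yes

At 5: \Box ((\neg (\neg p \land q) \lor \neg p) \land p) requires (\neg (\neg p \land q) \lor \neg p) \land p at every successor {0, 2, 5}.
  At 0: (\neg (\neg p \land q) \lor \neg p) \land p is true.
  At 2: (\neg (\neg p \land q) \lor \neg p) \land p is true.
  At 5: (\neg (\neg p \land q) \lor \neg p) \land p is true.
So \Box ((\neg (\neg p \land q) \lor \neg p) \land p) is true at 5.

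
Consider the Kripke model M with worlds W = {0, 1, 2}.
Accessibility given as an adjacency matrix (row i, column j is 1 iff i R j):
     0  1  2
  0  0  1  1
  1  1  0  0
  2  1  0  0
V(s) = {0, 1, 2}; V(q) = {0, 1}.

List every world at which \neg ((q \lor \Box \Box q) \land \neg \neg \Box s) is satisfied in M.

2

Let φ = \neg ((q \lor \Box \Box q) \land \neg \neg \Box s). Evaluate φ at each world:
  0 (successors {1, 2}): φ is false.
  1 (successors {0}): φ is false.
  2 (successors {0}): φ is true.
For instance, at 2:
  At 2: (q \lor \Box \Box q) \land \neg \neg \Box s is false, so \neg ((q \lor \Box \Box q) \land \neg \neg \Box s) is true.
    At 2: q \lor \Box \Box q is false, \neg \neg \Box s is true, so (q \lor \Box \Box q) \land \neg \neg \Box s is false.
      At 2: q is false, \Box \Box q is false, so q \lor \Box \Box q is false.
      At 2: \neg \Box s is false, so \neg \neg \Box s is true.
Satisfying worlds: {2}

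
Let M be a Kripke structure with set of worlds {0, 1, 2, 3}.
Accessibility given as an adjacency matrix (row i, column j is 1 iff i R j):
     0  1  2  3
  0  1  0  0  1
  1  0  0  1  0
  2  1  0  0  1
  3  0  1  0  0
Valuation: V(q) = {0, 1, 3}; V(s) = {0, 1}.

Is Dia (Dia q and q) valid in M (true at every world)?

No

Recall that Dia ψ holds at a world iff ψ holds at some accessible world.
Let φ = Dia (Dia q and q). Evaluate φ at each world:
  0 (successors {0, 3}): φ is true.
  1 (successors {2}): φ is false.
  2 (successors {0, 3}): φ is true.
  3 (successors {1}): φ is false.
Detail at 1 (counterexample):
  At 1: Dia (Dia q and q) requires Dia q and q at some successor in {2}.
    At 2: Dia q and q is false.
  So Dia (Dia q and q) is false at 1.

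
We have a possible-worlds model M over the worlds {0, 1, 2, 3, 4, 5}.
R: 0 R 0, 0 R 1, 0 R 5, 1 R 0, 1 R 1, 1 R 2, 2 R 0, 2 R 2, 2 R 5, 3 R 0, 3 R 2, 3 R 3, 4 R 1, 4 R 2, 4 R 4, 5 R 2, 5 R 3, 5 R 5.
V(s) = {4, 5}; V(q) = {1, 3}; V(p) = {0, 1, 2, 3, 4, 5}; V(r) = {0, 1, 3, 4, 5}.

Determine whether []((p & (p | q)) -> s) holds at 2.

No

At 2: []((p & (p | q)) -> s) requires (p & (p | q)) -> s at every successor {0, 2, 5}.
  (p & (p | q)) -> s fails at 0, so []((p & (p | q)) -> s) is false at 2.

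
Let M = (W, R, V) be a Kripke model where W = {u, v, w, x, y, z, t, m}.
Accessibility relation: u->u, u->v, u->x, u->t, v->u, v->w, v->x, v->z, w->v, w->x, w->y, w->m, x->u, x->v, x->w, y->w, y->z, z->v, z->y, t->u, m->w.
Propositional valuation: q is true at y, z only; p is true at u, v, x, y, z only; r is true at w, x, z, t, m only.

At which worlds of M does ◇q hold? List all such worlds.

Let φ = ◇q. Evaluate φ at each world:
  u (successors {u, v, x, t}): φ is false.
  v (successors {u, w, x, z}): φ is true.
  w (successors {v, x, y, m}): φ is true.
  x (successors {u, v, w}): φ is false.
  y (successors {w, z}): φ is true.
  z (successors {v, y}): φ is true.
  t (successors {u}): φ is false.
  m (successors {w}): φ is false.
For instance, at u:
  At u: ◇q requires q at some successor in {u, v, x, t}.
    At u: q is false.
    At v: q is false.
    At x: q is false.
    At t: q is false.
  So ◇q is false at u.
Satisfying worlds: {v, w, y, z}

v, w, y, z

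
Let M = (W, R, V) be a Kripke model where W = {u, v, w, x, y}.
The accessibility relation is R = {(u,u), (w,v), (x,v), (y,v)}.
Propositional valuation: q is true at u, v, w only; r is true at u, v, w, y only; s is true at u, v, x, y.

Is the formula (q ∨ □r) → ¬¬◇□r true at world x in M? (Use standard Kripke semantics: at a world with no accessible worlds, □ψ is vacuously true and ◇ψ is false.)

Yes

At x: q ∨ □r is true, ¬¬◇□r is true, so (q ∨ □r) → ¬¬◇□r is true.
  At x: q is false, □r is true, so q ∨ □r is true.
    At x: □r requires r at every successor {v}.
      At v: r is true.
    So □r is true at x.
  At x: ¬◇□r is false, so ¬¬◇□r is true.
    At x: ◇□r is true, so ¬◇□r is false.
      At x: ◇□r requires □r at some successor in {v}.
        □r holds at v, so ◇□r is true at x.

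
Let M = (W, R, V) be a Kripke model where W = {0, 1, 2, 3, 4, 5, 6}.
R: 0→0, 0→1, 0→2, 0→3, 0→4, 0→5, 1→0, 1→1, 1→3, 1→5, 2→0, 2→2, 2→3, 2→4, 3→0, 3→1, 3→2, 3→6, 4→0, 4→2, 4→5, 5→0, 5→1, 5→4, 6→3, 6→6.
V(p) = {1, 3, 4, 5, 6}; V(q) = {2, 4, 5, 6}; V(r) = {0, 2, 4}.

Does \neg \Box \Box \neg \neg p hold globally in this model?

Let φ = \neg \Box \Box \neg \neg p. Evaluate φ at each world:
  0 (successors {0, 1, 2, 3, 4, 5}): φ is true.
  1 (successors {0, 1, 3, 5}): φ is true.
  2 (successors {0, 2, 3, 4}): φ is true.
  3 (successors {0, 1, 2, 6}): φ is true.
  4 (successors {0, 2, 5}): φ is true.
  5 (successors {0, 1, 4}): φ is true.
  6 (successors {3, 6}): φ is true.
For instance, at 4:
  At 4: \Box \Box \neg \neg p is false, so \neg \Box \Box \neg \neg p is true.
    At 4: \Box \Box \neg \neg p requires \Box \neg \neg p at every successor {0, 2, 5}.
      \Box \neg \neg p fails at 0, so \Box \Box \neg \neg p is false at 4.

Yes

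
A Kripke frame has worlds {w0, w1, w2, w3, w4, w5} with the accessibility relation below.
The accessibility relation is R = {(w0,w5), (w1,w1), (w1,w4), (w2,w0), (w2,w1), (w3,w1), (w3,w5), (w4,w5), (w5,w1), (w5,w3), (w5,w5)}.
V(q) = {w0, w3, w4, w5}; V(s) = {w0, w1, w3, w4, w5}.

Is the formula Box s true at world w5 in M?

At w5: Box s requires s at every successor {w1, w3, w5}.
  At w1: s is true.
  At w3: s is true.
  At w5: s is true.
So Box s is true at w5.

Yes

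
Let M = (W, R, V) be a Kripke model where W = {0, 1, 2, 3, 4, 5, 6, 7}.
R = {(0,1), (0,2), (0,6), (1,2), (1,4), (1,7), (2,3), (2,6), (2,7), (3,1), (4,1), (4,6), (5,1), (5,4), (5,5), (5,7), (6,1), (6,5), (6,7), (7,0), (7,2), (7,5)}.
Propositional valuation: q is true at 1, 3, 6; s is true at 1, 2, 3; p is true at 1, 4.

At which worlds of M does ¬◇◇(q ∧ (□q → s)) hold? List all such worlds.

3

Let φ = ¬◇◇(q ∧ (□q → s)). Evaluate φ at each world:
  0 (successors {1, 2, 6}): φ is false.
  1 (successors {2, 4, 7}): φ is false.
  2 (successors {3, 6, 7}): φ is false.
  3 (successors {1}): φ is true.
  4 (successors {1, 6}): φ is false.
  5 (successors {1, 4, 5, 7}): φ is false.
  6 (successors {1, 5, 7}): φ is false.
  7 (successors {0, 2, 5}): φ is false.
For instance, at 7:
  At 7: ◇◇(q ∧ (□q → s)) is true, so ¬◇◇(q ∧ (□q → s)) is false.
    At 7: ◇◇(q ∧ (□q → s)) requires ◇(q ∧ (□q → s)) at some successor in {0, 2, 5}.
      ◇(q ∧ (□q → s)) holds at 0, so ◇◇(q ∧ (□q → s)) is true at 7.
Satisfying worlds: {3}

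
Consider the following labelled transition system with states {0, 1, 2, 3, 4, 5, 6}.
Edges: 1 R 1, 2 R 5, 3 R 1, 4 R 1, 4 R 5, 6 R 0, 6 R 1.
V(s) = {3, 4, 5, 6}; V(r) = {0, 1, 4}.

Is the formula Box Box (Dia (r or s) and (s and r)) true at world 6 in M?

No

Recall that Box ψ holds at a world iff ψ holds at every accessible world, and Dia ψ holds iff ψ holds at some accessible world.
At 6: Box Box (Dia (r or s) and (s and r)) requires Box (Dia (r or s) and (s and r)) at every successor {0, 1}.
  Box (Dia (r or s) and (s and r)) fails at 1, so Box Box (Dia (r or s) and (s and r)) is false at 6.
    At 1: Box (Dia (r or s) and (s and r)) requires Dia (r or s) and (s and r) at every successor {1}.
      Dia (r or s) and (s and r) fails at 1, so Box (Dia (r or s) and (s and r)) is false at 1.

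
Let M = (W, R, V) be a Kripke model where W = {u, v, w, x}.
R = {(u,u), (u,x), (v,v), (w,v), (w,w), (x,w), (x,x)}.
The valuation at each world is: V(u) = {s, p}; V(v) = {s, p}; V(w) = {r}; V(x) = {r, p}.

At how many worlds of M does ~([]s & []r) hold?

4

Let φ = ~([]s & []r). Evaluate φ at each world:
  u (successors {u, x}): φ is true.
  v (successors {v}): φ is true.
  w (successors {v, w}): φ is true.
  x (successors {w, x}): φ is true.
For instance, at w:
  At w: []s & []r is false, so ~([]s & []r) is true.
    At w: []s is false, []r is false, so []s & []r is false.
      At w: []s requires s at every successor {v, w}.
        s fails at w, so []s is false at w.
      At w: []r requires r at every successor {v, w}.
        r fails at v, so []r is false at w.
Satisfying worlds: {u, v, w, x}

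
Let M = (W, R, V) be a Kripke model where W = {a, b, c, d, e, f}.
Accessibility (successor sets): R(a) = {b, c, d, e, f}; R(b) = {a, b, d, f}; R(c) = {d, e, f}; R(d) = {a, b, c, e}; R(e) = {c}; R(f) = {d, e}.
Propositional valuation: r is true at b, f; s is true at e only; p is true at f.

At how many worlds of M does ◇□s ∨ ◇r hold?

4

Let φ = ◇□s ∨ ◇r. Evaluate φ at each world:
  a (successors {b, c, d, e, f}): φ is true.
  b (successors {a, b, d, f}): φ is true.
  c (successors {d, e, f}): φ is true.
  d (successors {a, b, c, e}): φ is true.
  e (successors {c}): φ is false.
  f (successors {d, e}): φ is false.
For instance, at f:
  At f: ◇□s is false, ◇r is false, so ◇□s ∨ ◇r is false.
    At f: ◇□s requires □s at some successor in {d, e}.
      At d: □s is false.
      At e: □s is false.
    So ◇□s is false at f.
    At f: ◇r requires r at some successor in {d, e}.
      At d: r is false.
      At e: r is false.
    So ◇r is false at f.
Satisfying worlds: {a, b, c, d}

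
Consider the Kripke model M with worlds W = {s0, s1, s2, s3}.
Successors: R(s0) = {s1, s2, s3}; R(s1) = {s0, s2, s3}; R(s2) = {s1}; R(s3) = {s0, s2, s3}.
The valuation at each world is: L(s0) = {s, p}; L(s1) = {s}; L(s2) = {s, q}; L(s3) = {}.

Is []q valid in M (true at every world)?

Recall that []ψ holds at a world iff ψ holds at every accessible world, and <>ψ holds iff ψ holds at some accessible world.
Let φ = []q. Evaluate φ at each world:
  s0 (successors {s1, s2, s3}): φ is false.
  s1 (successors {s0, s2, s3}): φ is false.
  s2 (successors {s1}): φ is false.
  s3 (successors {s0, s2, s3}): φ is false.
Detail at s0 (counterexample):
  At s0: []q requires q at every successor {s1, s2, s3}.
    q fails at s1, so []q is false at s0.

No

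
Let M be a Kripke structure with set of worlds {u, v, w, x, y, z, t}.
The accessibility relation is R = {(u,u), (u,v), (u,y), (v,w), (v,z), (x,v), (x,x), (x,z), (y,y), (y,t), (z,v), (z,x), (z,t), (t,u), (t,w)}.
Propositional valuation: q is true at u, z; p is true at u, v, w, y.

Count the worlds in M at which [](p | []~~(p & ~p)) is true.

3

Let φ = [](p | []~~(p & ~p)). Evaluate φ at each world:
  u (successors {u, v, y}): φ is true.
  v (successors {w, z}): φ is false.
  w (successors ∅): φ is true.
  x (successors {v, x, z}): φ is false.
  y (successors {y, t}): φ is false.
  z (successors {v, x, t}): φ is false.
  t (successors {u, w}): φ is true.
For instance, at z:
  At z: [](p | []~~(p & ~p)) requires p | []~~(p & ~p) at every successor {v, x, t}.
    p | []~~(p & ~p) fails at x, so [](p | []~~(p & ~p)) is false at z.
      At x: p is false, []~~(p & ~p) is false, so p | []~~(p & ~p) is false.
Satisfying worlds: {u, w, t}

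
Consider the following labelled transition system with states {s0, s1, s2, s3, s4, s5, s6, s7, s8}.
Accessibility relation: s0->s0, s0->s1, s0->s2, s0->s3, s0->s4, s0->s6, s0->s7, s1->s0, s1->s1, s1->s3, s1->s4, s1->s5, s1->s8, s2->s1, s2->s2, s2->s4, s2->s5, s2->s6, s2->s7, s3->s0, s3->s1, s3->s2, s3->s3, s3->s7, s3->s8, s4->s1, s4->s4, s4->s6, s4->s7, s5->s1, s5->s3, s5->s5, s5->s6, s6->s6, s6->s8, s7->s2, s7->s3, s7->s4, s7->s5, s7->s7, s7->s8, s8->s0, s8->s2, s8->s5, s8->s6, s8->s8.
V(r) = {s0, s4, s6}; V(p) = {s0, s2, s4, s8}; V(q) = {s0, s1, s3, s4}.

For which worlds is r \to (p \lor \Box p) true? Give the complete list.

s0, s1, s2, s3, s4, s5, s7, s8

Let φ = r \to (p \lor \Box p). Evaluate φ at each world:
  s0 (successors {s0, s1, s2, s3, s4, s6, s7}): φ is true.
  s1 (successors {s0, s1, s3, s4, s5, s8}): φ is true.
  s2 (successors {s1, s2, s4, s5, s6, s7}): φ is true.
  s3 (successors {s0, s1, s2, s3, s7, s8}): φ is true.
  s4 (successors {s1, s4, s6, s7}): φ is true.
  s5 (successors {s1, s3, s5, s6}): φ is true.
  s6 (successors {s6, s8}): φ is false.
  s7 (successors {s2, s3, s4, s5, s7, s8}): φ is true.
  s8 (successors {s0, s2, s5, s6, s8}): φ is true.
For instance, at s3:
  At s3: r is false, p \lor \Box p is false, so r \to (p \lor \Box p) is true.
    At s3: p is false, \Box p is false, so p \lor \Box p is false.
      At s3: \Box p requires p at every successor {s0, s1, s2, s3, s7, s8}.
        p fails at s1, so \Box p is false at s3.
Satisfying worlds: {s0, s1, s2, s3, s4, s5, s7, s8}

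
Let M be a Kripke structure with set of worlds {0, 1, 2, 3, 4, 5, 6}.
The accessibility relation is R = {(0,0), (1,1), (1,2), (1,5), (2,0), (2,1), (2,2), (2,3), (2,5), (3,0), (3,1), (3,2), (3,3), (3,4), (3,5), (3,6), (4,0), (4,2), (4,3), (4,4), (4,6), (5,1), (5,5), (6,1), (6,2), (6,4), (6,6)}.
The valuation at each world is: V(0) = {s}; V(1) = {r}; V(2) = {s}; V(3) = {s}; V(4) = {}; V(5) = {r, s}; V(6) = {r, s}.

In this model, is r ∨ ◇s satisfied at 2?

Yes

At 2: r is false, ◇s is true, so r ∨ ◇s is true.
  At 2: ◇s requires s at some successor in {0, 1, 2, 3, 5}.
    s holds at 0, so ◇s is true at 2.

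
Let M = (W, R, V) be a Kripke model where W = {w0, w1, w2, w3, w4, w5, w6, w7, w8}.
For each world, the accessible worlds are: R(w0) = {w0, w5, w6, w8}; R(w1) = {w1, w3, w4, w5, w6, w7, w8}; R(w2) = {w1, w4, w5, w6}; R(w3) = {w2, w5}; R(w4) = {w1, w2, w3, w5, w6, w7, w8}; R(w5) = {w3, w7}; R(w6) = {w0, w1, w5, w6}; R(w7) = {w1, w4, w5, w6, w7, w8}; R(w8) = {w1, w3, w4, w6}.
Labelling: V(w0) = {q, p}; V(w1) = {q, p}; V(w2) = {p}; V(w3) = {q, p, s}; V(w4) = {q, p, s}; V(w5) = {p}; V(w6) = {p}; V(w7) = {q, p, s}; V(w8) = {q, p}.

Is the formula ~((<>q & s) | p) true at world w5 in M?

No

At w5: (<>q & s) | p is true, so ~((<>q & s) | p) is false.
  At w5: <>q & s is false, p is true, so (<>q & s) | p is true.
    At w5: <>q is true, s is false, so <>q & s is false.
      At w5: <>q requires q at some successor in {w3, w7}.
        q holds at w3, so <>q is true at w5.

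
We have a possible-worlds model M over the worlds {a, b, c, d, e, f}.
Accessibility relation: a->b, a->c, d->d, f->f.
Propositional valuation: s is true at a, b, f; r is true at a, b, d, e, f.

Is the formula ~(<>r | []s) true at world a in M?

At a: <>r | []s is true, so ~(<>r | []s) is false.
  At a: <>r is true, []s is false, so <>r | []s is true.
    At a: <>r requires r at some successor in {b, c}.
      r holds at b, so <>r is true at a.
    At a: []s requires s at every successor {b, c}.
      s fails at c, so []s is false at a.

No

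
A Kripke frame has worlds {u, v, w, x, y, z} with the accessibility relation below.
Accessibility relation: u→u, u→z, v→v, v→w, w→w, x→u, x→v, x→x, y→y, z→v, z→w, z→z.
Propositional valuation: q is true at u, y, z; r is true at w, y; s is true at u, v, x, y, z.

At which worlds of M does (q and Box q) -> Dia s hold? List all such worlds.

u, v, w, x, y, z

Recall that Box ψ holds at a world iff ψ holds at every accessible world, and Dia ψ holds iff ψ holds at some accessible world.
Let φ = (q and Box q) -> Dia s. Evaluate φ at each world:
  u (successors {u, z}): φ is true.
  v (successors {v, w}): φ is true.
  w (successors {w}): φ is true.
  x (successors {u, v, x}): φ is true.
  y (successors {y}): φ is true.
  z (successors {v, w, z}): φ is true.
For instance, at v:
  At v: q and Box q is false, Dia s is true, so (q and Box q) -> Dia s is true.
    At v: q is false, Box q is false, so q and Box q is false.
      At v: Box q requires q at every successor {v, w}.
        q fails at v, so Box q is false at v.
    At v: Dia s requires s at some successor in {v, w}.
      s holds at v, so Dia s is true at v.
Satisfying worlds: {u, v, w, x, y, z}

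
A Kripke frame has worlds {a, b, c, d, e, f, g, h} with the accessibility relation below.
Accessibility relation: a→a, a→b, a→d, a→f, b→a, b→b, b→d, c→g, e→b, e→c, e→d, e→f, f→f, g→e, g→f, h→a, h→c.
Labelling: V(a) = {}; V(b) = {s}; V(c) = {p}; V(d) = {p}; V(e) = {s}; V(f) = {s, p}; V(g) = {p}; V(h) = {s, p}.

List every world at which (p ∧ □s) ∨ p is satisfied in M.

c, d, f, g, h

Let φ = (p ∧ □s) ∨ p. Evaluate φ at each world:
  a (successors {a, b, d, f}): φ is false.
  b (successors {a, b, d}): φ is false.
  c (successors {g}): φ is true.
  d (successors ∅): φ is true.
  e (successors {b, c, d, f}): φ is false.
  f (successors {f}): φ is true.
  g (successors {e, f}): φ is true.
  h (successors {a, c}): φ is true.
For instance, at b:
  At b: p ∧ □s is false, p is false, so (p ∧ □s) ∨ p is false.
    At b: p is false, □s is false, so p ∧ □s is false.
      At b: □s requires s at every successor {a, b, d}.
        s fails at a, so □s is false at b.
Satisfying worlds: {c, d, f, g, h}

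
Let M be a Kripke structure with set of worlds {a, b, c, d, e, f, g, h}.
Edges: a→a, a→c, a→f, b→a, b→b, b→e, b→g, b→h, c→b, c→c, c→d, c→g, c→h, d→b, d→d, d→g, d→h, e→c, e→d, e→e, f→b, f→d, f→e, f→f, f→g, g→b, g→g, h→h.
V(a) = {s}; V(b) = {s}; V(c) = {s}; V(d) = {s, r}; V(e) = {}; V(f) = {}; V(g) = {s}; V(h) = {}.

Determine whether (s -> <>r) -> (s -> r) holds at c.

No

Recall that <>ψ holds at a world iff ψ holds at some accessible world.
At c: s -> <>r is true, s -> r is false, so (s -> <>r) -> (s -> r) is false.
  At c: s is true, <>r is true, so s -> <>r is true.
    At c: <>r requires r at some successor in {b, c, d, g, h}.
      r holds at d, so <>r is true at c.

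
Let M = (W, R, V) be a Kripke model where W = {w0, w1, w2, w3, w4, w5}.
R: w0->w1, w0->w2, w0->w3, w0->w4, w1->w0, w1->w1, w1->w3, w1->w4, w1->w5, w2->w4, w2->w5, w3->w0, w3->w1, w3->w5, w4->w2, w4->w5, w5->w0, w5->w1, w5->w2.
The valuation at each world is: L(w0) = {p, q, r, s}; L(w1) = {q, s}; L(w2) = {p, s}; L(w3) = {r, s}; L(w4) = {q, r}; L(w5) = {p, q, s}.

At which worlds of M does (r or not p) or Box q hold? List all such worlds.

Let φ = (r or not p) or Box q. Evaluate φ at each world:
  w0 (successors {w1, w2, w3, w4}): φ is true.
  w1 (successors {w0, w1, w3, w4, w5}): φ is true.
  w2 (successors {w4, w5}): φ is true.
  w3 (successors {w0, w1, w5}): φ is true.
  w4 (successors {w2, w5}): φ is true.
  w5 (successors {w0, w1, w2}): φ is false.
For instance, at w4:
  At w4: r or not p is true, Box q is false, so (r or not p) or Box q is true.
    At w4: Box q requires q at every successor {w2, w5}.
      q fails at w2, so Box q is false at w4.
Satisfying worlds: {w0, w1, w2, w3, w4}

w0, w1, w2, w3, w4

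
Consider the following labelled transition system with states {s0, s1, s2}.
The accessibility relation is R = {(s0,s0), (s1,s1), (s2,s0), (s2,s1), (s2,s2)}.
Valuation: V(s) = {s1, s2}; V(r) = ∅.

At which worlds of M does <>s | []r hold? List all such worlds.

Let φ = <>s | []r. Evaluate φ at each world:
  s0 (successors {s0}): φ is false.
  s1 (successors {s1}): φ is true.
  s2 (successors {s0, s1, s2}): φ is true.
For instance, at s1:
  At s1: <>s is true, []r is false, so <>s | []r is true.
    At s1: <>s requires s at some successor in {s1}.
      s holds at s1, so <>s is true at s1.
    At s1: []r requires r at every successor {s1}.
      r fails at s1, so []r is false at s1.
Satisfying worlds: {s1, s2}

s1, s2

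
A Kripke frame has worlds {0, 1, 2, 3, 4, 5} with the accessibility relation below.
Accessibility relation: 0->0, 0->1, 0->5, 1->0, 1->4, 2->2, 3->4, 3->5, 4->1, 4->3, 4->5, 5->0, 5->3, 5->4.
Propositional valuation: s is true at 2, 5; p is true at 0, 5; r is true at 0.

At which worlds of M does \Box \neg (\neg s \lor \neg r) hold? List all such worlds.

Let φ = \Box \neg (\neg s \lor \neg r). Evaluate φ at each world:
  0 (successors {0, 1, 5}): φ is false.
  1 (successors {0, 4}): φ is false.
  2 (successors {2}): φ is false.
  3 (successors {4, 5}): φ is false.
  4 (successors {1, 3, 5}): φ is false.
  5 (successors {0, 3, 4}): φ is false.
For instance, at 2:
  At 2: \Box \neg (\neg s \lor \neg r) requires \neg (\neg s \lor \neg r) at every successor {2}.
    \neg (\neg s \lor \neg r) fails at 2, so \Box \neg (\neg s \lor \neg r) is false at 2.
Satisfying worlds: none.

none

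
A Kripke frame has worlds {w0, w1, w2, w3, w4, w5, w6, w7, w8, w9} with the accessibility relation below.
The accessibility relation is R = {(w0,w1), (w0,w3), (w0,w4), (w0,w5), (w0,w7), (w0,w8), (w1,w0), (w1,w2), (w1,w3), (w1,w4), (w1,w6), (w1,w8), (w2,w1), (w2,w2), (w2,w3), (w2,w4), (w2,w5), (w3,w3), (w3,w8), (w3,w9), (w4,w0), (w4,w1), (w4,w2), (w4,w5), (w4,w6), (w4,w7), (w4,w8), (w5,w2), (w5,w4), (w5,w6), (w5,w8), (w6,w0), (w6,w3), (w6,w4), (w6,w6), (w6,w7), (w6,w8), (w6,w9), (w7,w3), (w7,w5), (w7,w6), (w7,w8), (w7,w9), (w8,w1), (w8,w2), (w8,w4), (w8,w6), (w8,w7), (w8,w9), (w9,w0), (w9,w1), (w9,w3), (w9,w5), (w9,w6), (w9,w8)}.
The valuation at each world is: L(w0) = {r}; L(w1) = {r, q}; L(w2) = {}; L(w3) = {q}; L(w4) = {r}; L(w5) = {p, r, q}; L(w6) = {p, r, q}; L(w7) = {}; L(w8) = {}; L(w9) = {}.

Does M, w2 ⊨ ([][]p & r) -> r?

Recall that []ψ holds at a world iff ψ holds at every accessible world, and <>ψ holds iff ψ holds at some accessible world.
At w2: [][]p & r is false, r is false, so ([][]p & r) -> r is true.
  At w2: [][]p is false, r is false, so [][]p & r is false.
    At w2: [][]p requires []p at every successor {w1, w2, w3, w4, w5}.
      []p fails at w1, so [][]p is false at w2.

Yes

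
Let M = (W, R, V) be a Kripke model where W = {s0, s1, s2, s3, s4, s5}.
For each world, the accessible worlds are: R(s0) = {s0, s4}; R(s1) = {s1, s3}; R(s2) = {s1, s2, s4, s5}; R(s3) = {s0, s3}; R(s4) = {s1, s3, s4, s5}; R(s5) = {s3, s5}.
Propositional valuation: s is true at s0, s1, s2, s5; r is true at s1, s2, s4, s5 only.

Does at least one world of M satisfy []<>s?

Yes

Let φ = []<>s. Evaluate φ at each world:
  s0 (successors {s0, s4}): φ is true.
  s1 (successors {s1, s3}): φ is true.
  s2 (successors {s1, s2, s4, s5}): φ is true.
  s3 (successors {s0, s3}): φ is true.
  s4 (successors {s1, s3, s4, s5}): φ is true.
  s5 (successors {s3, s5}): φ is true.
Detail at s0 (witness):
  At s0: []<>s requires <>s at every successor {s0, s4}.
      At s0: <>s requires s at some successor in {s0, s4}.
        s holds at s0, so <>s is true at s0.
      At s4: <>s requires s at some successor in {s1, s3, s4, s5}.
        s holds at s1, so <>s is true at s4.
  So []<>s is true at s0.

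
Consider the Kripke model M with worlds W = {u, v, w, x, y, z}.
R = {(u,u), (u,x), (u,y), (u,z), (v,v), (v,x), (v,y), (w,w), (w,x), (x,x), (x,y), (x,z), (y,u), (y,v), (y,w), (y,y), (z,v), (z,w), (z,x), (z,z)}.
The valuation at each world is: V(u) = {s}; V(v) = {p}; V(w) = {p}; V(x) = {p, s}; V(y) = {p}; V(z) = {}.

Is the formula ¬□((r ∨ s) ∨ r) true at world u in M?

At u: □((r ∨ s) ∨ r) is false, so ¬□((r ∨ s) ∨ r) is true.
  At u: □((r ∨ s) ∨ r) requires (r ∨ s) ∨ r at every successor {u, x, y, z}.
    (r ∨ s) ∨ r fails at y, so □((r ∨ s) ∨ r) is false at u.

Yes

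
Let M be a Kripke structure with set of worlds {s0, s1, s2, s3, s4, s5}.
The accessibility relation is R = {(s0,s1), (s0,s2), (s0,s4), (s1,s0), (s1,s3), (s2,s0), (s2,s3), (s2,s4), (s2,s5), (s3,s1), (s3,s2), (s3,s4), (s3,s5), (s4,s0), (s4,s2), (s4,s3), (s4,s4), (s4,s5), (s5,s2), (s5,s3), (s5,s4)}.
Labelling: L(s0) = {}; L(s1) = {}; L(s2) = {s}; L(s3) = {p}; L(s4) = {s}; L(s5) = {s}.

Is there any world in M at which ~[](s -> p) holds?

Yes

Let φ = ~[](s -> p). Evaluate φ at each world:
  s0 (successors {s1, s2, s4}): φ is true.
  s1 (successors {s0, s3}): φ is false.
  s2 (successors {s0, s3, s4, s5}): φ is true.
  s3 (successors {s1, s2, s4, s5}): φ is true.
  s4 (successors {s0, s2, s3, s4, s5}): φ is true.
  s5 (successors {s2, s3, s4}): φ is true.
Detail at s0 (witness):
  At s0: [](s -> p) is false, so ~[](s -> p) is true.
    At s0: [](s -> p) requires s -> p at every successor {s1, s2, s4}.
      s -> p fails at s2, so [](s -> p) is false at s0.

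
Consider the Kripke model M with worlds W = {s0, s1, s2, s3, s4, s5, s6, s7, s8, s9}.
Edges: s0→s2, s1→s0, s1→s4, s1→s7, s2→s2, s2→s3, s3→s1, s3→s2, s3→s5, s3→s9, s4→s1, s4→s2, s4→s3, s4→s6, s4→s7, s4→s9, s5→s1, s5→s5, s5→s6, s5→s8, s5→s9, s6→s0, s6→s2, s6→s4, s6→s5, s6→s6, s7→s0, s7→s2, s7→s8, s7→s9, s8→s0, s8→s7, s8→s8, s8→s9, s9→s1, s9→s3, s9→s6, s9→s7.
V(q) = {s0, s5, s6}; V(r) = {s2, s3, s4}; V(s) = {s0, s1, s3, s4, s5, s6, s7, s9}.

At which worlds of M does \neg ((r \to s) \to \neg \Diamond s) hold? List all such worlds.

Recall that \Diamond ψ holds at a world iff ψ holds at some accessible world.
Let φ = \neg ((r \to s) \to \neg \Diamond s). Evaluate φ at each world:
  s0 (successors {s2}): φ is false.
  s1 (successors {s0, s4, s7}): φ is true.
  s2 (successors {s2, s3}): φ is false.
  s3 (successors {s1, s2, s5, s9}): φ is true.
  s4 (successors {s1, s2, s3, s6, s7, s9}): φ is true.
  s5 (successors {s1, s5, s6, s8, s9}): φ is true.
  s6 (successors {s0, s2, s4, s5, s6}): φ is true.
  s7 (successors {s0, s2, s8, s9}): φ is true.
  s8 (successors {s0, s7, s8, s9}): φ is true.
  s9 (successors {s1, s3, s6, s7}): φ is true.
For instance, at s9:
  At s9: (r \to s) \to \neg \Diamond s is false, so \neg ((r \to s) \to \neg \Diamond s) is true.
    At s9: r \to s is true, \neg \Diamond s is false, so (r \to s) \to \neg \Diamond s is false.
      At s9: \Diamond s is true, so \neg \Diamond s is false.
Satisfying worlds: {s1, s3, s4, s5, s6, s7, s8, s9}

s1, s3, s4, s5, s6, s7, s8, s9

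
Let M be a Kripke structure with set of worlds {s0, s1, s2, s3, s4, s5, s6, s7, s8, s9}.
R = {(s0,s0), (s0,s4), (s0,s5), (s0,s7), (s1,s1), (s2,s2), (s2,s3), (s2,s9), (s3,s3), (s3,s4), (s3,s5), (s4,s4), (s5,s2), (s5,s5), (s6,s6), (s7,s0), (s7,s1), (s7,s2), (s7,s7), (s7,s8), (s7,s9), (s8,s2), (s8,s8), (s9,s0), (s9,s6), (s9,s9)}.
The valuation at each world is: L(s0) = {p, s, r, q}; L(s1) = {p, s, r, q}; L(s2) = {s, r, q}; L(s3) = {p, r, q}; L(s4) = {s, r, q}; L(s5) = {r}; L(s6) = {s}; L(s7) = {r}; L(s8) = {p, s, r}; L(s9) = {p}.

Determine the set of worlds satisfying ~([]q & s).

s0, s2, s3, s5, s6, s7, s8, s9

Recall that []ψ holds at a world iff ψ holds at every accessible world, and <>ψ holds iff ψ holds at some accessible world.
Let φ = ~([]q & s). Evaluate φ at each world:
  s0 (successors {s0, s4, s5, s7}): φ is true.
  s1 (successors {s1}): φ is false.
  s2 (successors {s2, s3, s9}): φ is true.
  s3 (successors {s3, s4, s5}): φ is true.
  s4 (successors {s4}): φ is false.
  s5 (successors {s2, s5}): φ is true.
  s6 (successors {s6}): φ is true.
  s7 (successors {s0, s1, s2, s7, s8, s9}): φ is true.
  s8 (successors {s2, s8}): φ is true.
  s9 (successors {s0, s6, s9}): φ is true.
For instance, at s7:
  At s7: []q & s is false, so ~([]q & s) is true.
    At s7: []q is false, s is false, so []q & s is false.
      At s7: []q requires q at every successor {s0, s1, s2, s7, s8, s9}.
        q fails at s7, so []q is false at s7.
Satisfying worlds: {s0, s2, s3, s5, s6, s7, s8, s9}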